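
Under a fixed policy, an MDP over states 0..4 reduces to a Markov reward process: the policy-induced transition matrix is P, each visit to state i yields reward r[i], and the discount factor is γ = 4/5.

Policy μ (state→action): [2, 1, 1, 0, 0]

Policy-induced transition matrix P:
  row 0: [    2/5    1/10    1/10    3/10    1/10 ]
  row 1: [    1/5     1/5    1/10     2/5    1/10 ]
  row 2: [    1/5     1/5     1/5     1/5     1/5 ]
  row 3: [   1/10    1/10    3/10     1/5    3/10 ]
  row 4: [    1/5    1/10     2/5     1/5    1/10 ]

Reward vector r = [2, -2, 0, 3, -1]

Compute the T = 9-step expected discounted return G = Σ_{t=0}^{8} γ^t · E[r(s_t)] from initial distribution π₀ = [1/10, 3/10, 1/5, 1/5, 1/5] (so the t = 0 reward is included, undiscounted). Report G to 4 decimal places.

G = 2.4614

t=0: π = [0.1000, 0.3000, 0.2000, 0.2000, 0.2000], E[r] = 0.0000, γ^t·E[r] = 0.000000, running G = 0.000000
t=1: π = [0.2000, 0.1500, 0.2200, 0.2700, 0.1600], E[r] = 0.7500, γ^t·E[r] = 0.600000, running G = 0.600000
t=2: π = [0.2130, 0.1370, 0.2240, 0.2500, 0.1760], E[r] = 0.7260, γ^t·E[r] = 0.464640, running G = 1.064640
t=3: π = [0.2176, 0.1361, 0.2252, 0.2487, 0.1724], E[r] = 0.7367, γ^t·E[r] = 0.377190, running G = 1.441830
t=4: π = [0.2187, 0.1361, 0.2240, 0.2490, 0.1723], E[r] = 0.7397, γ^t·E[r] = 0.302989, running G = 1.744820
t=5: π = [0.2188, 0.1360, 0.2239, 0.2491, 0.1722], E[r] = 0.7407, γ^t·E[r] = 0.242719, running G = 1.987539
t=6: π = [0.2189, 0.1360, 0.2239, 0.2491, 0.1722], E[r] = 0.7408, γ^t·E[r] = 0.194193, running G = 2.181733
t=7: π = [0.2189, 0.1360, 0.2239, 0.2491, 0.1722], E[r] = 0.7408, γ^t·E[r] = 0.155357, running G = 2.337090
t=8: π = [0.2189, 0.1360, 0.2239, 0.2491, 0.1722], E[r] = 0.7408, γ^t·E[r] = 0.124286, running G = 2.461376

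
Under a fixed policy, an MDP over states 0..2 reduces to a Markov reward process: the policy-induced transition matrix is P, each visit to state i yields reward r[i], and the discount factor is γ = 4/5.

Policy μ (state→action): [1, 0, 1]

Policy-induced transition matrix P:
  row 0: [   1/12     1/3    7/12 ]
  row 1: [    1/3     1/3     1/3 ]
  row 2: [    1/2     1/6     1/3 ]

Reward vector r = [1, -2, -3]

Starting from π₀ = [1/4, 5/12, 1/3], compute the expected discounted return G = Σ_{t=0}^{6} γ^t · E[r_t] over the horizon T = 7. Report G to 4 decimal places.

t=0: π = [0.2500, 0.4167, 0.3333], E[r] = -1.5833, γ^t·E[r] = -1.583333, running G = -1.583333
t=1: π = [0.3264, 0.2778, 0.3958], E[r] = -1.4167, γ^t·E[r] = -1.133333, running G = -2.716667
t=2: π = [0.3177, 0.2674, 0.4149], E[r] = -1.4618, γ^t·E[r] = -0.935556, running G = -3.652222
t=3: π = [0.3231, 0.2642, 0.4128], E[r] = -1.4436, γ^t·E[r] = -0.739111, running G = -4.391333
t=4: π = [0.3214, 0.2645, 0.4141], E[r] = -1.4500, γ^t·E[r] = -0.593926, running G = -4.985259
t=5: π = [0.3220, 0.2643, 0.4137], E[r] = -1.4476, γ^t·E[r] = -0.474364, running G = -5.459624
t=6: π = [0.3218, 0.2644, 0.4138], E[r] = -1.4485, γ^t·E[r] = -0.379717, running G = -5.839341

G = -5.8393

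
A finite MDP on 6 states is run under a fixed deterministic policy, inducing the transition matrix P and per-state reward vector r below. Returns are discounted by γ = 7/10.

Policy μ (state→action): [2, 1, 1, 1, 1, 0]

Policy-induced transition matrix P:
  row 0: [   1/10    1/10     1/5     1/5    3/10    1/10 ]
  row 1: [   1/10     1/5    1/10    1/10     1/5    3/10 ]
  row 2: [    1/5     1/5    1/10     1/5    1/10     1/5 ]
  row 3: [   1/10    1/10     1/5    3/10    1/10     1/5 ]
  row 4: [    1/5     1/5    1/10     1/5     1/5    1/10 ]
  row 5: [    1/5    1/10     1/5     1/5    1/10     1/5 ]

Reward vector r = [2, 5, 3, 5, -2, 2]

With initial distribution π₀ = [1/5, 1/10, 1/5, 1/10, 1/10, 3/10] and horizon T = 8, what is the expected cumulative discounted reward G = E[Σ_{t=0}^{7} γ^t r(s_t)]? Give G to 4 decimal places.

G = 7.8754

t=0: π = [0.2000, 0.1000, 0.2000, 0.1000, 0.1000, 0.3000], E[r] = 2.4000, γ^t·E[r] = 2.400000, running G = 2.400000
t=1: π = [0.1600, 0.1400, 0.1600, 0.2000, 0.1600, 0.1800], E[r] = 2.5400, γ^t·E[r] = 1.778000, running G = 4.178000
t=2: π = [0.1500, 0.1460, 0.1540, 0.2060, 0.1620, 0.1820], E[r] = 2.5620, γ^t·E[r] = 1.255380, running G = 5.433380
t=3: π = [0.1498, 0.1462, 0.1538, 0.2060, 0.1608, 0.1834], E[r] = 2.5672, γ^t·E[r] = 0.880550, running G = 6.313930
t=4: π = [0.1498, 0.1461, 0.1539, 0.2060, 0.1607, 0.1836], E[r] = 2.5675, γ^t·E[r] = 0.616447, running G = 6.930377
t=5: π = [0.1498, 0.1461, 0.1539, 0.2060, 0.1606, 0.1836], E[r] = 2.5676, γ^t·E[r] = 0.431531, running G = 7.361908
t=6: π = [0.1498, 0.1461, 0.1539, 0.2060, 0.1606, 0.1836], E[r] = 2.5676, γ^t·E[r] = 0.302072, running G = 7.663980
t=7: π = [0.1498, 0.1461, 0.1539, 0.2060, 0.1606, 0.1836], E[r] = 2.5676, γ^t·E[r] = 0.211451, running G = 7.875431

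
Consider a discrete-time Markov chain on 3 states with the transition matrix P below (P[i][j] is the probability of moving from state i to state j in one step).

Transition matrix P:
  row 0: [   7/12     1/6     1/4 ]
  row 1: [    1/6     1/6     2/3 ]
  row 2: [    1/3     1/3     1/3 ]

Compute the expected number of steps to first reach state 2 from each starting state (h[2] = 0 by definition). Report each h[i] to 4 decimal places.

First-step conditioning: h[2] = 0; for i ≠ 2, h[i] = 1 + Σ_k P[i][k]·h[k].
  h[0] = 1 + 7/12·h[0] + 1/6·h[1]
  h[1] = 1 + 1/6·h[0] + 1/6·h[1]
Solving the 2×2 linear system over states ≠ 2 gives exactly h = [72/23, 42/23, 0] (h[2] = 0 is the target).

h = [3.1304, 1.8261, 0.0000]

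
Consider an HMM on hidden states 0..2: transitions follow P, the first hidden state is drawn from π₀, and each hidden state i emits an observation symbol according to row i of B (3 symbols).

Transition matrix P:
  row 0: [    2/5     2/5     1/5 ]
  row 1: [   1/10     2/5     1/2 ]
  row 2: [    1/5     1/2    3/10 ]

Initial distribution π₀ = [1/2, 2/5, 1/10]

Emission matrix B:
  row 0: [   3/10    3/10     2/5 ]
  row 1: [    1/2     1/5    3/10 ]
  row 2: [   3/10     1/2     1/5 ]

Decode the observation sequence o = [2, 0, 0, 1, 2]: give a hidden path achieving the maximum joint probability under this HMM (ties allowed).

path = [0, 1, 1, 2, 1]

t=0: δ = [2.000e-01, 1.200e-01, 2.000e-02]  (obs o_0=2)
t=1: δ = [2.400e-02, 4.000e-02, 1.800e-02]  ψ = [0, 0, 1]  (obs o_1=0)
t=2: δ = [2.880e-03, 8.000e-03, 6.000e-03]  ψ = [0, 1, 1]  (obs o_2=0)
t=3: δ = [3.600e-04, 6.400e-04, 2.000e-03]  ψ = [2, 1, 1]  (obs o_3=1)
t=4: δ = [1.600e-04, 3.000e-04, 1.200e-04]  ψ = [2, 2, 2]  (obs o_4=2)
backtrack: best end state = 1; path = [0, 1, 1, 2, 1]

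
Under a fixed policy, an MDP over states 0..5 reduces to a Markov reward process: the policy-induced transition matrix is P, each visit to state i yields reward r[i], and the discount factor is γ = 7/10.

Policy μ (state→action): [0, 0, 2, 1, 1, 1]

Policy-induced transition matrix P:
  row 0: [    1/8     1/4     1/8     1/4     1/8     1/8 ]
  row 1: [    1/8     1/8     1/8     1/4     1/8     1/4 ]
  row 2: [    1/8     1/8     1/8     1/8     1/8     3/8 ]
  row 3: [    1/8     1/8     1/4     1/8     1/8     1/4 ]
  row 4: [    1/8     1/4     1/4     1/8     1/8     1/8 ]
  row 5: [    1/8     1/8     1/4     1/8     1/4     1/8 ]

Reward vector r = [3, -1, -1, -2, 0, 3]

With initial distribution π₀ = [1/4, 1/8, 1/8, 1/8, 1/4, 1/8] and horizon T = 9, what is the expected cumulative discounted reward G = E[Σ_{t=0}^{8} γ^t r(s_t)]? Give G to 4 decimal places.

G = 1.2947

t=0: π = [0.2500, 0.1250, 0.1250, 0.1250, 0.2500, 0.1250], E[r] = 0.6250, γ^t·E[r] = 0.625000, running G = 0.625000
t=1: π = [0.1250, 0.1875, 0.1875, 0.1719, 0.1406, 0.1875], E[r] = 0.2188, γ^t·E[r] = 0.153125, running G = 0.778125
t=2: π = [0.1250, 0.1582, 0.1875, 0.1641, 0.1484, 0.2168], E[r] = 0.3516, γ^t·E[r] = 0.172266, running G = 0.950391
t=3: π = [0.1250, 0.1592, 0.1912, 0.1604, 0.1521, 0.2122], E[r] = 0.3403, γ^t·E[r] = 0.116734, running G = 1.067125
t=4: π = [0.1250, 0.1596, 0.1906, 0.1605, 0.1515, 0.2127], E[r] = 0.3419, γ^t·E[r] = 0.082102, running G = 1.149227
t=5: π = [0.1250, 0.1596, 0.1906, 0.1606, 0.1516, 0.2127], E[r] = 0.3417, γ^t·E[r] = 0.057425, running G = 1.206652
t=6: π = [0.1250, 0.1596, 0.1906, 0.1606, 0.1516, 0.2127], E[r] = 0.3417, γ^t·E[r] = 0.040199, running G = 1.246850
t=7: π = [0.1250, 0.1596, 0.1906, 0.1606, 0.1516, 0.2127], E[r] = 0.3417, γ^t·E[r] = 0.028140, running G = 1.274990
t=8: π = [0.1250, 0.1596, 0.1906, 0.1606, 0.1516, 0.2127], E[r] = 0.3417, γ^t·E[r] = 0.019698, running G = 1.294688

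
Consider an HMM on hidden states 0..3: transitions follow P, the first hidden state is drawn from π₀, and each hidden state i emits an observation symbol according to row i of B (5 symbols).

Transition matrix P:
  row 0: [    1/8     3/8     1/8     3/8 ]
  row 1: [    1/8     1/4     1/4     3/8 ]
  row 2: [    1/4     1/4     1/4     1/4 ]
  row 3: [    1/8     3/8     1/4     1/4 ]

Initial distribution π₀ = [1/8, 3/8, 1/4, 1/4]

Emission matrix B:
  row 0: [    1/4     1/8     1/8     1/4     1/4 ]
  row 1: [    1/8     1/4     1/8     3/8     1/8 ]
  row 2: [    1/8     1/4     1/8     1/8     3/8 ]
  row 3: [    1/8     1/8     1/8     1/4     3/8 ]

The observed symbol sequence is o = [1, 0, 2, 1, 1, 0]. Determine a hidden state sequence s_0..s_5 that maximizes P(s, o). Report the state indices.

path = [2, 0, 3, 1, 2, 0]

t=0: δ = [1.562e-02, 9.375e-02, 6.250e-02, 3.125e-02]  (obs o_0=1)
t=1: δ = [3.906e-03, 2.930e-03, 2.930e-03, 4.395e-03]  ψ = [2, 1, 1, 1]  (obs o_1=0)
t=2: δ = [9.155e-05, 2.060e-04, 1.373e-04, 1.831e-04]  ψ = [2, 3, 3, 0]  (obs o_2=2)
t=3: δ = [4.292e-06, 1.717e-05, 1.287e-05, 9.656e-06]  ψ = [2, 3, 1, 1]  (obs o_3=1)
t=4: δ = [4.023e-07, 1.073e-06, 1.073e-06, 8.047e-07]  ψ = [2, 1, 1, 1]  (obs o_4=1)
t=5: δ = [6.706e-08, 3.772e-08, 3.353e-08, 5.029e-08]  ψ = [2, 3, 1, 1]  (obs o_5=0)
backtrack: best end state = 0; path = [2, 0, 3, 1, 2, 0]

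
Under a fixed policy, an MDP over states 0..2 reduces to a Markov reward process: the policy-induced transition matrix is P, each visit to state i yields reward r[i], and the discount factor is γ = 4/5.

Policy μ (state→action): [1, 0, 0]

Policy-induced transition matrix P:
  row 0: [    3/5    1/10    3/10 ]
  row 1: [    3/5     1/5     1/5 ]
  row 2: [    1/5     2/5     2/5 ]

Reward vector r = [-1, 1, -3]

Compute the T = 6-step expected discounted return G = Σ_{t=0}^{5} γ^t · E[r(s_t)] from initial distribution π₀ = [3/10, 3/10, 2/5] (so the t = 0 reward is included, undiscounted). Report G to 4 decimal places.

G = -4.3361

t=0: π = [0.3000, 0.3000, 0.4000], E[r] = -1.2000, γ^t·E[r] = -1.200000, running G = -1.200000
t=1: π = [0.4400, 0.2500, 0.3100], E[r] = -1.1200, γ^t·E[r] = -0.896000, running G = -2.096000
t=2: π = [0.4760, 0.2180, 0.3060], E[r] = -1.1760, γ^t·E[r] = -0.752640, running G = -2.848640
t=3: π = [0.4776, 0.2136, 0.3088], E[r] = -1.1904, γ^t·E[r] = -0.609485, running G = -3.458125
t=4: π = [0.4765, 0.2140, 0.3095], E[r] = -1.1910, γ^t·E[r] = -0.487850, running G = -3.945975
t=5: π = [0.4762, 0.2143, 0.3096], E[r] = -1.1906, γ^t·E[r] = -0.390133, running G = -4.336108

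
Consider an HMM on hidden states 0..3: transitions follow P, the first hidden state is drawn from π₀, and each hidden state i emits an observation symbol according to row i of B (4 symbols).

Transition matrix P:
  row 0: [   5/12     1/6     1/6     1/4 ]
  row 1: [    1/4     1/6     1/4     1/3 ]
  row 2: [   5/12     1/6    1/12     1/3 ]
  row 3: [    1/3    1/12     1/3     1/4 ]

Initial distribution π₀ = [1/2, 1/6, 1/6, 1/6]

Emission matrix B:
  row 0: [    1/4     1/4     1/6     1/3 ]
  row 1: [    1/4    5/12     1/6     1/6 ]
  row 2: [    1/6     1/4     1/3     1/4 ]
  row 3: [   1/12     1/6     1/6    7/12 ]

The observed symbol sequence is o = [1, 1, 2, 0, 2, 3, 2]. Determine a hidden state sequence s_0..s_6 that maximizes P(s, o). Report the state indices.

path = [0, 0, 0, 0, 2, 3, 2]

t=0: δ = [1.250e-01, 6.944e-02, 4.167e-02, 2.778e-02]  (obs o_0=1)
t=1: δ = [1.302e-02, 8.681e-03, 5.208e-03, 5.208e-03]  ψ = [0, 0, 0, 0]  (obs o_1=1)
t=2: δ = [9.042e-04, 3.617e-04, 7.234e-04, 5.425e-04]  ψ = [0, 0, 0, 0]  (obs o_2=2)
t=3: δ = [9.419e-05, 3.768e-05, 3.014e-05, 2.009e-05]  ψ = [0, 0, 3, 2]  (obs o_3=0)
t=4: δ = [6.541e-06, 2.616e-06, 5.233e-06, 3.925e-06]  ψ = [0, 0, 0, 0]  (obs o_4=2)
t=5: δ = [9.085e-07, 1.817e-07, 3.270e-07, 1.017e-06]  ψ = [0, 0, 3, 2]  (obs o_5=3)
t=6: δ = [6.309e-08, 2.524e-08, 1.131e-07, 4.240e-08]  ψ = [0, 0, 3, 3]  (obs o_6=2)
backtrack: best end state = 2; path = [0, 0, 0, 0, 2, 3, 2]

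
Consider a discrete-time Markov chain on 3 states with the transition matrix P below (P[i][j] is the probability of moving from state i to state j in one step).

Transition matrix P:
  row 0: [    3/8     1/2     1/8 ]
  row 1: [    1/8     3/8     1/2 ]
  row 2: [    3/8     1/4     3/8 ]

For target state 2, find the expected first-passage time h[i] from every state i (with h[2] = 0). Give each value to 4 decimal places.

h = [3.4286, 2.2857, 0.0000]

First-step conditioning: h[2] = 0; for i ≠ 2, h[i] = 1 + Σ_k P[i][k]·h[k].
  h[0] = 1 + 3/8·h[0] + 1/2·h[1]
  h[1] = 1 + 1/8·h[0] + 3/8·h[1]
Solving the 2×2 linear system over states ≠ 2 gives exactly h = [24/7, 16/7, 0] (h[2] = 0 is the target).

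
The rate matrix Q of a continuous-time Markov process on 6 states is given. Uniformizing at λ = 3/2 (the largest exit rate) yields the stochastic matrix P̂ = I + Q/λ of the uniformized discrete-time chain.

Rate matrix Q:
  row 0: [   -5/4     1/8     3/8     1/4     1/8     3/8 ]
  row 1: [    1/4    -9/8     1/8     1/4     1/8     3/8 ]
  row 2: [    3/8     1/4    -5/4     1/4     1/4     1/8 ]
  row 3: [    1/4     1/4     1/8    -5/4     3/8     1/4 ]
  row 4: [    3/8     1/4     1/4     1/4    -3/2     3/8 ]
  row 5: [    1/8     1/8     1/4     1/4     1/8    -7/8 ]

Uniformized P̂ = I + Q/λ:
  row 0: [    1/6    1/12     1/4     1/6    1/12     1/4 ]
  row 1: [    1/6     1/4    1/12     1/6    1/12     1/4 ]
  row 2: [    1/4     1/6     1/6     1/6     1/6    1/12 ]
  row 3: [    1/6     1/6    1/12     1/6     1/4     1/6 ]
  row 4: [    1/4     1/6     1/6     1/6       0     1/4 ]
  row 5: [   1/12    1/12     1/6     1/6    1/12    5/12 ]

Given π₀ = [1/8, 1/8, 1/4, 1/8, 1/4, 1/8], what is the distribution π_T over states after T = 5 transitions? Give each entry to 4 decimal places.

π = [0.1681, 0.1436, 0.1548, 0.1667, 0.1145, 0.2523]

t=0: π = [0.1250, 0.1250, 0.2500, 0.1250, 0.2500, 0.1250]
t=1: π = [0.1979, 0.1563, 0.1563, 0.1667, 0.1042, 0.2188]
t=2: π = [0.1701, 0.1450, 0.1563, 0.1667, 0.1155, 0.2465]
t=3: π = [0.1688, 0.1440, 0.1549, 0.1667, 0.1145, 0.2512]
t=4: π = [0.1682, 0.1437, 0.1548, 0.1667, 0.1145, 0.2522]
t=5: π = [0.1681, 0.1436, 0.1548, 0.1667, 0.1145, 0.2523]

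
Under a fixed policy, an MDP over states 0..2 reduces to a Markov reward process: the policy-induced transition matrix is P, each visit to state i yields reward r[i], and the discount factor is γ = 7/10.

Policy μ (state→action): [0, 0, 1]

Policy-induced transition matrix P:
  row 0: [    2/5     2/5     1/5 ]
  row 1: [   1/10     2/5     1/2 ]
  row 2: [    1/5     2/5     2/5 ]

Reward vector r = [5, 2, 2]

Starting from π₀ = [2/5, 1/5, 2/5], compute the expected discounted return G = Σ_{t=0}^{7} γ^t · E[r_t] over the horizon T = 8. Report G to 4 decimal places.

G = 8.9136

t=0: π = [0.4000, 0.2000, 0.4000], E[r] = 3.2000, γ^t·E[r] = 3.200000, running G = 3.200000
t=1: π = [0.2600, 0.4000, 0.3400], E[r] = 2.7800, γ^t·E[r] = 1.946000, running G = 5.146000
t=2: π = [0.2120, 0.4000, 0.3880], E[r] = 2.6360, γ^t·E[r] = 1.291640, running G = 6.437640
t=3: π = [0.2024, 0.4000, 0.3976], E[r] = 2.6072, γ^t·E[r] = 0.894270, running G = 7.331910
t=4: π = [0.2005, 0.4000, 0.3995], E[r] = 2.6014, γ^t·E[r] = 0.624606, running G = 7.956515
t=5: π = [0.2001, 0.4000, 0.3999], E[r] = 2.6003, γ^t·E[r] = 0.437030, running G = 8.393546
t=6: π = [0.2000, 0.4000, 0.4000], E[r] = 2.6001, γ^t·E[r] = 0.305894, running G = 8.699440
t=7: π = [0.2000, 0.4000, 0.4000], E[r] = 2.6000, γ^t·E[r] = 0.214122, running G = 8.913562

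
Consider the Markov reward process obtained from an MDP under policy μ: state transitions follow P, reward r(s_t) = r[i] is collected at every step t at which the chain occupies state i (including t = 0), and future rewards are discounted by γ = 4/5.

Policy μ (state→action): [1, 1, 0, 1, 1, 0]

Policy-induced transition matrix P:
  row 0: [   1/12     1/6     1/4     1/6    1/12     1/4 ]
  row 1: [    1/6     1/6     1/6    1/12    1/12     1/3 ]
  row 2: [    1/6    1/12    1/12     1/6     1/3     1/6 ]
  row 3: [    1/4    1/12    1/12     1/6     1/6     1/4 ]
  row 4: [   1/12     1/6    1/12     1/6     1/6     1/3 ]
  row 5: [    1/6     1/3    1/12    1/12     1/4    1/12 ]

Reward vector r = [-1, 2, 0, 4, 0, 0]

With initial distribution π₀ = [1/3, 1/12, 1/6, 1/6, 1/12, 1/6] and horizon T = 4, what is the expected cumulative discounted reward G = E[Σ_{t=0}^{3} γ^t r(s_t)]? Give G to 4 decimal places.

t=0: π = [0.3333, 0.0833, 0.1667, 0.1667, 0.0833, 0.1667], E[r] = 0.5000, γ^t·E[r] = 0.500000, running G = 0.500000
t=1: π = [0.1458, 0.1667, 0.1458, 0.1458, 0.1736, 0.2222], E[r] = 0.7708, γ^t·E[r] = 0.616667, running G = 1.116667
t=2: π = [0.1522, 0.1794, 0.1215, 0.1343, 0.1834, 0.2292], E[r] = 0.7436, γ^t·E[r] = 0.475926, running G = 1.592593
t=3: π = [0.1499, 0.1835, 0.1236, 0.1326, 0.1784, 0.2319], E[r] = 0.7477, γ^t·E[r] = 0.382815, running G = 1.975407

G = 1.9754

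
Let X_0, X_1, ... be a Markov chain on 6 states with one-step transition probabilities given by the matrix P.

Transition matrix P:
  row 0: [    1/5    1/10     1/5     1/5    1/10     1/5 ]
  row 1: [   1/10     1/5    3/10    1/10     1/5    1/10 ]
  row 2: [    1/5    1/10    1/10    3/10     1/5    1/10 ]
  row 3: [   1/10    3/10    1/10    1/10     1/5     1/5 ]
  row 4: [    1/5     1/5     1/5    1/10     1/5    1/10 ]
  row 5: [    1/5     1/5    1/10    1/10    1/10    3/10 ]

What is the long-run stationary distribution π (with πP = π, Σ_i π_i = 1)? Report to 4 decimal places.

Balance equations π_j = Σ_i π_i·P[i][j]:
  π_0 = 1/5·π_0 + 1/10·π_1 + 1/5·π_2 + 1/10·π_3 + 1/5·π_4 + 1/5·π_5
  π_1 = 1/10·π_0 + 1/5·π_1 + 1/10·π_2 + 3/10·π_3 + 1/5·π_4 + 1/5·π_5
  π_2 = 1/5·π_0 + 3/10·π_1 + 1/10·π_2 + 1/10·π_3 + 1/5·π_4 + 1/10·π_5
  π_3 = 1/5·π_0 + 1/10·π_1 + 3/10·π_2 + 1/10·π_3 + 1/10·π_4 + 1/10·π_5
  π_4 = 1/10·π_0 + 1/5·π_1 + 1/5·π_2 + 1/5·π_3 + 1/5·π_4 + 1/10·π_5
  normalize: π_0 + π_1 + π_2 + π_3 + π_4 + π_5 = 1
Solving the linear system gives exactly π = [15095/90499, 16418/90499, 15353/90499, 13630/90499, 15100/90499, 14903/90499].

π = [0.1668, 0.1814, 0.1696, 0.1506, 0.1669, 0.1647]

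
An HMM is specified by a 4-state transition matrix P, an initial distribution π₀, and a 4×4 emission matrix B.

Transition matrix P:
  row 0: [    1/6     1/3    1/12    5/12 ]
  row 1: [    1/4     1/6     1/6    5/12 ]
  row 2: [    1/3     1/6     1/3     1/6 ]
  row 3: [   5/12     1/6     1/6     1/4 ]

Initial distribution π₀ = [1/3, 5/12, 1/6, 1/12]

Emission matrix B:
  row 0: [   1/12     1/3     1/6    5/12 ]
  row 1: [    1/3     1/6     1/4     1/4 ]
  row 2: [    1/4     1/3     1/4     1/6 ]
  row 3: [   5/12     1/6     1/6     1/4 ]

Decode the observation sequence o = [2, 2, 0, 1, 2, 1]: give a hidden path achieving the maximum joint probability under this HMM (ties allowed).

path = [0, 1, 3, 0, 3, 0]

t=0: δ = [5.556e-02, 1.042e-01, 4.167e-02, 1.389e-02]  (obs o_0=2)
t=1: δ = [4.340e-03, 4.630e-03, 4.340e-03, 7.234e-03]  ψ = [1, 0, 1, 1]  (obs o_1=2)
t=2: δ = [2.512e-04, 4.823e-04, 3.617e-04, 8.038e-04]  ψ = [3, 0, 2, 1]  (obs o_2=0)
t=3: δ = [1.116e-04, 2.233e-05, 4.465e-05, 3.349e-05]  ψ = [3, 3, 3, 1]  (obs o_3=1)
t=4: δ = [3.101e-06, 9.303e-06, 3.721e-06, 7.752e-06]  ψ = [0, 0, 2, 0]  (obs o_4=2)
t=5: δ = [1.077e-06, 2.584e-07, 5.168e-07, 6.460e-07]  ψ = [3, 1, 1, 1]  (obs o_5=1)
backtrack: best end state = 0; path = [0, 1, 3, 0, 3, 0]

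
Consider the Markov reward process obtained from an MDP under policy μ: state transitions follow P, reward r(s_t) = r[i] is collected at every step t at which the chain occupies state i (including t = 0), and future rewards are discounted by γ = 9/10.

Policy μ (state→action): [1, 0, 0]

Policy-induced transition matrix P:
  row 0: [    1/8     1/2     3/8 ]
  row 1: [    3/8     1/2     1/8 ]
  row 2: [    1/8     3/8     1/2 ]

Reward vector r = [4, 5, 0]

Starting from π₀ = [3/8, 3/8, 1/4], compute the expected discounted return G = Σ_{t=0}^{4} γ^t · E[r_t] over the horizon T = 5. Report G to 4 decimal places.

G = 13.4614

t=0: π = [0.3750, 0.3750, 0.2500], E[r] = 3.3750, γ^t·E[r] = 3.375000, running G = 3.375000
t=1: π = [0.2188, 0.4688, 0.3125], E[r] = 3.2188, γ^t·E[r] = 2.896875, running G = 6.271875
t=2: π = [0.2422, 0.4609, 0.2969], E[r] = 3.2734, γ^t·E[r] = 2.651484, running G = 8.923359
t=3: π = [0.2402, 0.4629, 0.2969], E[r] = 3.2754, γ^t·E[r] = 2.387760, running G = 11.311119
t=4: π = [0.2407, 0.4629, 0.2964], E[r] = 3.2773, γ^t·E[r] = 2.150265, running G = 13.461384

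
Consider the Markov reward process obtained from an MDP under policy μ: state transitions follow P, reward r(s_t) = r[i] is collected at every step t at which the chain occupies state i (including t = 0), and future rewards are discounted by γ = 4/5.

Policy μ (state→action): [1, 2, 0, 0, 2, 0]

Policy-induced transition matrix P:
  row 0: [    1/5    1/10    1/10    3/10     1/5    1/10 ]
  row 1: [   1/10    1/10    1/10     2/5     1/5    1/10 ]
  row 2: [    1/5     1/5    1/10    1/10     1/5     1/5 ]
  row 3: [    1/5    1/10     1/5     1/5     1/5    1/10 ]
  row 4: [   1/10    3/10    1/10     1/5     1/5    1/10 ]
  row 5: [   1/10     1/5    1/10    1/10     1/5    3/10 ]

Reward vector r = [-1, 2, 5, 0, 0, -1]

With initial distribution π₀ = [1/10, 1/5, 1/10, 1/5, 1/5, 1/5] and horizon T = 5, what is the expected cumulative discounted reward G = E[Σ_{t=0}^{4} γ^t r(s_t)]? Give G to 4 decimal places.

G = 2.1410

t=0: π = [0.1000, 0.2000, 0.1000, 0.2000, 0.2000, 0.2000], E[r] = 0.6000, γ^t·E[r] = 0.600000, running G = 0.600000
t=1: π = [0.1400, 0.1700, 0.1200, 0.2200, 0.2000, 0.1500], E[r] = 0.6500, γ^t·E[r] = 0.520000, running G = 1.120000
t=2: π = [0.1480, 0.1670, 0.1220, 0.2210, 0.2000, 0.1420], E[r] = 0.6540, γ^t·E[r] = 0.418560, running G = 1.538560
t=3: π = [0.1491, 0.1664, 0.1221, 0.2218, 0.2000, 0.1406], E[r] = 0.6536, γ^t·E[r] = 0.334643, running G = 1.873203
t=4: π = [0.1493, 0.1663, 0.1222, 0.2219, 0.2000, 0.1403], E[r] = 0.6538, γ^t·E[r] = 0.267801, running G = 2.141004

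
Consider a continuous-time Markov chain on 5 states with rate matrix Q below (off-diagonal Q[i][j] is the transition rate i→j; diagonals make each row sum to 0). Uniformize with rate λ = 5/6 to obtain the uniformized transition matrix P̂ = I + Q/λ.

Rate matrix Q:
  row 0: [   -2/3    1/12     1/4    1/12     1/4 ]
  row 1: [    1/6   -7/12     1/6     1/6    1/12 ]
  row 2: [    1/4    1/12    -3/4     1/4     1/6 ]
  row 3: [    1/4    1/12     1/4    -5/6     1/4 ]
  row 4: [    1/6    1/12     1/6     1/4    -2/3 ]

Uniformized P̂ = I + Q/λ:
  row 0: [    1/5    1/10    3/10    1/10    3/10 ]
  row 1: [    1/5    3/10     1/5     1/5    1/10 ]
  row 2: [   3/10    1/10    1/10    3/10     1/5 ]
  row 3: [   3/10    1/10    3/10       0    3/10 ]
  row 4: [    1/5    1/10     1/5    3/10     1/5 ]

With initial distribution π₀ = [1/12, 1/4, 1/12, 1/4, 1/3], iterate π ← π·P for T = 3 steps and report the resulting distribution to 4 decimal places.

π = [0.2403, 0.1260, 0.2205, 0.1838, 0.2294]

t=0: π = [0.0833, 0.2500, 0.0833, 0.2500, 0.3333]
t=1: π = [0.2333, 0.1500, 0.2250, 0.1833, 0.2083]
t=2: π = [0.2408, 0.1300, 0.2192, 0.1833, 0.2267]
t=3: π = [0.2403, 0.1260, 0.2205, 0.1838, 0.2294]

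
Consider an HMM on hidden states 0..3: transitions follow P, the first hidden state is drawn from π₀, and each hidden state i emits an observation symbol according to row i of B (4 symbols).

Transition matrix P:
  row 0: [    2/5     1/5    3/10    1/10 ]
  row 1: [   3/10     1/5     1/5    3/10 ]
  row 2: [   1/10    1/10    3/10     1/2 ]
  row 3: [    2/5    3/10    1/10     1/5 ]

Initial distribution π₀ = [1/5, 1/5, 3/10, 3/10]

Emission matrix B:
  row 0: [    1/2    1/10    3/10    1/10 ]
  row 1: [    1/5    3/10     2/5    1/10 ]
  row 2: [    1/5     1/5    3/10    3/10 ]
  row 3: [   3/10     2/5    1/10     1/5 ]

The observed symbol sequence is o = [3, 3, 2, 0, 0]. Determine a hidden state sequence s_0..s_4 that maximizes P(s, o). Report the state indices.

path = [2, 3, 0, 0, 0]

t=0: δ = [2.000e-02, 2.000e-02, 9.000e-02, 6.000e-02]  (obs o_0=3)
t=1: δ = [2.400e-03, 1.800e-03, 8.100e-03, 9.000e-03]  ψ = [3, 3, 2, 2]  (obs o_1=3)
t=2: δ = [1.080e-03, 1.080e-03, 7.290e-04, 4.050e-04]  ψ = [3, 3, 2, 2]  (obs o_2=2)
t=3: δ = [2.160e-04, 4.320e-05, 6.480e-05, 1.094e-04]  ψ = [0, 0, 0, 2]  (obs o_3=0)
t=4: δ = [4.320e-05, 8.640e-06, 1.296e-05, 9.720e-06]  ψ = [0, 0, 0, 2]  (obs o_4=0)
backtrack: best end state = 0; path = [2, 3, 0, 0, 0]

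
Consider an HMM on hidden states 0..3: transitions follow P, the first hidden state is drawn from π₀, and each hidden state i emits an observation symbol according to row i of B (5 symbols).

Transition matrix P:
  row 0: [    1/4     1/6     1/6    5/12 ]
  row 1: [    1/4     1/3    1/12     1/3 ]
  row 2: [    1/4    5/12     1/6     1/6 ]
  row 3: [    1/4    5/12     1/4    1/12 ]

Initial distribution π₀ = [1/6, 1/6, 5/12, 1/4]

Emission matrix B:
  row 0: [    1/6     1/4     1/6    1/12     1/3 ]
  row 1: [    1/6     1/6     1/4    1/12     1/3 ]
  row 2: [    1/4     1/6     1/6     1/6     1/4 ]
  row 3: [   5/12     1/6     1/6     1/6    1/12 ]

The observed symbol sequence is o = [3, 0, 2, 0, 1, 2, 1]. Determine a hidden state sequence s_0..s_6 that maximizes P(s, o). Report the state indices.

path = [2, 3, 1, 3, 1, 1, 0]

t=0: δ = [1.389e-02, 1.389e-02, 6.944e-02, 4.167e-02]  (obs o_0=3)
t=1: δ = [2.894e-03, 4.823e-03, 2.894e-03, 4.823e-03]  ψ = [2, 2, 2, 2]  (obs o_1=0)
t=2: δ = [2.009e-04, 5.023e-04, 2.009e-04, 2.679e-04]  ψ = [1, 3, 3, 1]  (obs o_2=2)
t=3: δ = [2.093e-05, 2.791e-05, 1.674e-05, 6.977e-05]  ψ = [1, 1, 3, 1]  (obs o_3=0)
t=4: δ = [4.361e-06, 4.845e-06, 2.907e-06, 1.550e-06]  ψ = [3, 3, 3, 1]  (obs o_4=1)
t=5: δ = [2.019e-07, 4.038e-07, 1.211e-07, 3.028e-07]  ψ = [1, 1, 0, 0]  (obs o_5=2)
t=6: δ = [2.524e-08, 2.243e-08, 1.262e-08, 2.243e-08]  ψ = [1, 1, 3, 1]  (obs o_6=1)
backtrack: best end state = 0; path = [2, 3, 1, 3, 1, 1, 0]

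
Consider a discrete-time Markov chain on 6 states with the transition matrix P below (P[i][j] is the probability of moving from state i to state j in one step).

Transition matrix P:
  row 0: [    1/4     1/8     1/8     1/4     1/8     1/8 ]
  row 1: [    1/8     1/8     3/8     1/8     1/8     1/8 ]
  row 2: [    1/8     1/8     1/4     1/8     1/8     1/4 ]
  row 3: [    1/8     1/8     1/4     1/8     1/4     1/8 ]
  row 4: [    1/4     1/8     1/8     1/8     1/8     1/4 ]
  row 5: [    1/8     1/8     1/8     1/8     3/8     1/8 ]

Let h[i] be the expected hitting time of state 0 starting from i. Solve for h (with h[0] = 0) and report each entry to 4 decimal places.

First-step conditioning: h[0] = 0; for i ≠ 0, h[i] = 1 + Σ_k P[i][k]·h[k].
  h[1] = 1 + 1/8·h[1] + 3/8·h[2] + 1/8·h[3] + 1/8·h[4] + 1/8·h[5]
  h[2] = 1 + 1/8·h[1] + 1/4·h[2] + 1/8·h[3] + 1/8·h[4] + 1/4·h[5]
  h[3] = 1 + 1/8·h[1] + 1/4·h[2] + 1/8·h[3] + 1/4·h[4] + 1/8·h[5]
  h[4] = 1 + 1/8·h[1] + 1/8·h[2] + 1/8·h[3] + 1/8·h[4] + 1/4·h[5]
  h[5] = 1 + 1/8·h[1] + 1/8·h[2] + 1/8·h[3] + 3/8·h[4] + 1/8·h[5]
Solving the 5×5 linear system over states ≠ 0 gives exactly h = [0, 4624/685, 4608/685, 4552/685, 4032/685, 896/137] (h[0] = 0 is the target).

h = [0.0000, 6.7504, 6.7270, 6.6453, 5.8861, 6.5401]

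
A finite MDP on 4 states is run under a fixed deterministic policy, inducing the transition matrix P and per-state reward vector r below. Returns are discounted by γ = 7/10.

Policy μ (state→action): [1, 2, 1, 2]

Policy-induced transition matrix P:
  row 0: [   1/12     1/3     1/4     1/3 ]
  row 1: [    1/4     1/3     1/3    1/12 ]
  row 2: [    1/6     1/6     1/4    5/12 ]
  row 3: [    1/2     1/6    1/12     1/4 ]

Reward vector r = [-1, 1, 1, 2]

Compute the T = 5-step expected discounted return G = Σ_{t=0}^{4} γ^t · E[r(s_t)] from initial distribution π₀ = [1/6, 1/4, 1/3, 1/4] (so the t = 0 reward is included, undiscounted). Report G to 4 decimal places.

G = 2.2621

t=0: π = [0.1667, 0.2500, 0.3333, 0.2500], E[r] = 0.9167, γ^t·E[r] = 0.916667, running G = 0.916667
t=1: π = [0.2569, 0.2361, 0.2292, 0.2778], E[r] = 0.7639, γ^t·E[r] = 0.534722, running G = 1.451389
t=2: π = [0.2575, 0.2488, 0.2234, 0.2703], E[r] = 0.7552, γ^t·E[r] = 0.370052, running G = 1.821441
t=3: π = [0.2560, 0.2511, 0.2257, 0.2672], E[r] = 0.7552, γ^t·E[r] = 0.259020, running G = 2.080461
t=4: π = [0.2553, 0.2512, 0.2264, 0.2671], E[r] = 0.7565, γ^t·E[r] = 0.181626, running G = 2.262086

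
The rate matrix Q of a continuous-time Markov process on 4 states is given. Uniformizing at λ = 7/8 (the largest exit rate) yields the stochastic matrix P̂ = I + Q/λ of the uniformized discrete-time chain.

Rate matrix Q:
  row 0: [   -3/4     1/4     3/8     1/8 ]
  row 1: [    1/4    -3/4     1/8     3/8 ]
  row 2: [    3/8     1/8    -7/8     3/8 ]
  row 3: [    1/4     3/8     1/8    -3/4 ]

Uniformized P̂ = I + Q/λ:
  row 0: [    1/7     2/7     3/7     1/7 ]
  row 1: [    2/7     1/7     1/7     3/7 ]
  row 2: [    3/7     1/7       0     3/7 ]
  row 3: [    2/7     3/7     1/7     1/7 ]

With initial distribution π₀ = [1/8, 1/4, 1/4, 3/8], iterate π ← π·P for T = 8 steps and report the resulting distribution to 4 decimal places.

t=0: π = [0.1250, 0.2500, 0.2500, 0.3750]
t=1: π = [0.3036, 0.2679, 0.1429, 0.2857]
t=2: π = [0.2628, 0.2679, 0.2092, 0.2602]
t=3: π = [0.2781, 0.2547, 0.1880, 0.2792]
t=4: π = [0.2729, 0.2623, 0.1954, 0.2694]
t=5: π = [0.2747, 0.2588, 0.1929, 0.2737]
t=6: π = [0.2740, 0.2603, 0.1938, 0.2719]
t=7: π = [0.2742, 0.2597, 0.1935, 0.2726]
t=8: π = [0.2742, 0.2599, 0.1936, 0.2723]

π = [0.2742, 0.2599, 0.1936, 0.2723]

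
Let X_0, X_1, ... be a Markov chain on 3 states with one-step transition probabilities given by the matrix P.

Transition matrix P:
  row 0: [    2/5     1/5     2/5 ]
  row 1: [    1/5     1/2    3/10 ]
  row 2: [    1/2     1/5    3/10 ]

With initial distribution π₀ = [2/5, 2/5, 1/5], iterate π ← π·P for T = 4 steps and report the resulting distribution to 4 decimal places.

π = [0.3759, 0.2866, 0.3374]

t=0: π = [0.4000, 0.4000, 0.2000]
t=1: π = [0.3400, 0.3200, 0.3400]
t=2: π = [0.3700, 0.2960, 0.3340]
t=3: π = [0.3742, 0.2888, 0.3370]
t=4: π = [0.3759, 0.2866, 0.3374]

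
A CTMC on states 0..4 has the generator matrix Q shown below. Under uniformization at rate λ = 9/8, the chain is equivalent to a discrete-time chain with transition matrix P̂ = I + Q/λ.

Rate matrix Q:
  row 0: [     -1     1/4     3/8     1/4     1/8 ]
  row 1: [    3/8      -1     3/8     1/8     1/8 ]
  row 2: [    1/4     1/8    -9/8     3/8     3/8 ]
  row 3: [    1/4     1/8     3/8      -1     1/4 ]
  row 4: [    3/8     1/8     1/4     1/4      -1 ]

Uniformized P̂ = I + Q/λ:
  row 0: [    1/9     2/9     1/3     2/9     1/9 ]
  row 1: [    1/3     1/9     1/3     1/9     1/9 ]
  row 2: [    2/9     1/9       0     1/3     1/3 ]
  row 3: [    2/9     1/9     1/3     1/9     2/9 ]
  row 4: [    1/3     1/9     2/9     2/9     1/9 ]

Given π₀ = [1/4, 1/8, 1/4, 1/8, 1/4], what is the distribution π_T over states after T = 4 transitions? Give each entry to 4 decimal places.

π = [0.2324, 0.1369, 0.2349, 0.2095, 0.1863]

t=0: π = [0.2500, 0.1250, 0.2500, 0.1250, 0.2500]
t=1: π = [0.2361, 0.1389, 0.2222, 0.2222, 0.1806]
t=2: π = [0.2315, 0.1373, 0.2392, 0.2068, 0.1852]
t=3: π = [0.2323, 0.1368, 0.2330, 0.2106, 0.1872]
t=4: π = [0.2324, 0.1369, 0.2349, 0.2095, 0.1863]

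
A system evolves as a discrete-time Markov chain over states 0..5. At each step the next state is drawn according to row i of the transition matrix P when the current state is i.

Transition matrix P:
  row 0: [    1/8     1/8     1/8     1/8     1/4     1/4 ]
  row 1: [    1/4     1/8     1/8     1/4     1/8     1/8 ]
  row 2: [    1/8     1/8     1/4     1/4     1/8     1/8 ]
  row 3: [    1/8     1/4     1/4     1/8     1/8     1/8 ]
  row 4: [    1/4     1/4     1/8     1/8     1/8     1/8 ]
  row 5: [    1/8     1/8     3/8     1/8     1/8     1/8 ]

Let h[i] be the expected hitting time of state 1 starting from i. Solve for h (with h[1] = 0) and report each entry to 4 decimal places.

First-step conditioning: h[1] = 0; for i ≠ 1, h[i] = 1 + Σ_k P[i][k]·h[k].
  h[0] = 1 + 1/8·h[0] + 1/8·h[2] + 1/8·h[3] + 1/4·h[4] + 1/4·h[5]
  h[2] = 1 + 1/8·h[0] + 1/4·h[2] + 1/4·h[3] + 1/8·h[4] + 1/8·h[5]
  h[3] = 1 + 1/8·h[0] + 1/4·h[2] + 1/8·h[3] + 1/8·h[4] + 1/8·h[5]
  h[4] = 1 + 1/4·h[0] + 1/8·h[2] + 1/8·h[3] + 1/8·h[4] + 1/8·h[5]
  h[5] = 1 + 1/8·h[0] + 3/8·h[2] + 1/8·h[3] + 1/8·h[4] + 1/8·h[5]
Solving the 5×5 linear system over states ≠ 1 gives exactly h = [4544/747, 0, 504/83, 448/83, 4033/747, 511/83] (h[1] = 0 is the target).

h = [6.0830, 0.0000, 6.0723, 5.3976, 5.3989, 6.1566]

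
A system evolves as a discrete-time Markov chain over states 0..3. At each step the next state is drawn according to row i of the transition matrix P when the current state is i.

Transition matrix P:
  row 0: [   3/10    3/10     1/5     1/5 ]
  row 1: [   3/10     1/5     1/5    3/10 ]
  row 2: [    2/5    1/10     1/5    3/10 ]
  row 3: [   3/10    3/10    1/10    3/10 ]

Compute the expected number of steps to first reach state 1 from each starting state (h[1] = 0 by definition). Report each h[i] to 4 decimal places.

First-step conditioning: h[1] = 0; for i ≠ 1, h[i] = 1 + Σ_k P[i][k]·h[k].
  h[0] = 1 + 3/10·h[0] + 1/5·h[2] + 1/5·h[3]
  h[2] = 1 + 2/5·h[0] + 1/5·h[2] + 3/10·h[3]
  h[3] = 1 + 3/10·h[0] + 1/10·h[2] + 3/10·h[3]
Solving the 3×3 linear system over states ≠ 1 gives exactly h = [910/241, 0, 1090/241, 890/241] (h[1] = 0 is the target).

h = [3.7759, 0.0000, 4.5228, 3.6929]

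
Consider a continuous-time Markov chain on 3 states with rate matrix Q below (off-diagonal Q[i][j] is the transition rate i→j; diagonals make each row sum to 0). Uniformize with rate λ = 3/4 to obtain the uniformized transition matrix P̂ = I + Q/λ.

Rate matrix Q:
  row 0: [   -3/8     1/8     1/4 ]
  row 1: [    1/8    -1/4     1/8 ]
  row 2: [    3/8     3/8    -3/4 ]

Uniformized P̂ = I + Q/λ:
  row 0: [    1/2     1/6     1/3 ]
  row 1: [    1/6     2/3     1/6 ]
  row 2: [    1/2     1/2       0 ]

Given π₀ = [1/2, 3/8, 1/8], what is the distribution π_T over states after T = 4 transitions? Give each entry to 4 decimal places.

t=0: π = [0.5000, 0.3750, 0.1250]
t=1: π = [0.3750, 0.3958, 0.2292]
t=2: π = [0.3681, 0.4410, 0.1910]
t=3: π = [0.3530, 0.4508, 0.1962]
t=4: π = [0.3497, 0.4575, 0.1928]

π = [0.3497, 0.4575, 0.1928]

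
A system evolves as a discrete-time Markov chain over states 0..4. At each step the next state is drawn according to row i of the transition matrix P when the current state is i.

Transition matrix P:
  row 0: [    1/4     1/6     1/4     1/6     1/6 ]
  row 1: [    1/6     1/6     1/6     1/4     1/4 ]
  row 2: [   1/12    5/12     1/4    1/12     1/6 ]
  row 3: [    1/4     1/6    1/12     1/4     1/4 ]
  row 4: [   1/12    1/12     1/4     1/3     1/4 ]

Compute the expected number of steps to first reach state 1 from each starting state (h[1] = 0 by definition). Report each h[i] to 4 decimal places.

First-step conditioning: h[1] = 0; for i ≠ 1, h[i] = 1 + Σ_k P[i][k]·h[k].
  h[0] = 1 + 1/4·h[0] + 1/4·h[2] + 1/6·h[3] + 1/6·h[4]
  h[2] = 1 + 1/12·h[0] + 1/4·h[2] + 1/12·h[3] + 1/6·h[4]
  h[3] = 1 + 1/4·h[0] + 1/12·h[2] + 1/4·h[3] + 1/4·h[4]
  h[4] = 1 + 1/12·h[0] + 1/4·h[2] + 1/3·h[3] + 1/4·h[4]
Solving the 4×4 linear system over states ≠ 1 gives exactly h = [8436/1723, 0, 6288/1723, 8904/1723, 9288/1723] (h[1] = 0 is the target).

h = [4.8961, 0.0000, 3.6494, 5.1677, 5.3906]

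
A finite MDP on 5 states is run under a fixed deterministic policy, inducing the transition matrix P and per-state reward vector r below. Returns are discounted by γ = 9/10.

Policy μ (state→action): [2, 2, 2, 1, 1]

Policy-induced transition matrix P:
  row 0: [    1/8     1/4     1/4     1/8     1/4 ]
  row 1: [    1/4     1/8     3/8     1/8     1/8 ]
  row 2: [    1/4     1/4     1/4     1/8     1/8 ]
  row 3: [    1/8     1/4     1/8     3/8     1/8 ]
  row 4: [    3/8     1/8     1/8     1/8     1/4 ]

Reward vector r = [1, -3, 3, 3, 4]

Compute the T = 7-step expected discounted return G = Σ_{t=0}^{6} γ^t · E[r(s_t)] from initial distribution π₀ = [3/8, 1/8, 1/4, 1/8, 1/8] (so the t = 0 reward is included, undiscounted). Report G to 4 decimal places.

t=0: π = [0.3750, 0.1250, 0.2500, 0.1250, 0.1250], E[r] = 1.6250, γ^t·E[r] = 1.625000, running G = 1.625000
t=1: π = [0.2031, 0.2188, 0.2344, 0.1563, 0.1875], E[r] = 1.4688, γ^t·E[r] = 1.321875, running G = 2.946875
t=2: π = [0.2285, 0.1992, 0.2344, 0.1641, 0.1738], E[r] = 1.5215, γ^t·E[r] = 1.232402, running G = 4.179277
t=3: π = [0.2227, 0.2034, 0.2327, 0.1660, 0.1753], E[r] = 1.5098, γ^t·E[r] = 1.100619, running G = 5.279896
t=4: π = [0.2233, 0.2027, 0.2328, 0.1665, 0.1747], E[r] = 1.5121, γ^t·E[r] = 0.992079, running G = 6.271975
t=5: π = [0.2231, 0.2028, 0.2327, 0.1666, 0.1748], E[r] = 1.5116, γ^t·E[r] = 0.892578, running G = 7.164554
t=6: π = [0.2231, 0.2028, 0.2327, 0.1667, 0.1747], E[r] = 1.5117, γ^t·E[r] = 0.803361, running G = 7.967915

G = 7.9679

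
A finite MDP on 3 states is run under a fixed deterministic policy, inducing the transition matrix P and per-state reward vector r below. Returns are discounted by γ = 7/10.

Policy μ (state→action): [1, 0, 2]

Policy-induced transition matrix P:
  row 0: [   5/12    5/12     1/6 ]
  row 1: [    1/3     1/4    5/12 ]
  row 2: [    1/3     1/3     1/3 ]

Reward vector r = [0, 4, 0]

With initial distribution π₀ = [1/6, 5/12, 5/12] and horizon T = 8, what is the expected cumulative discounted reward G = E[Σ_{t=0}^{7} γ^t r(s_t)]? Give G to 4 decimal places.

t=0: π = [0.1667, 0.4167, 0.4167], E[r] = 1.6667, γ^t·E[r] = 1.666667, running G = 1.666667
t=1: π = [0.3472, 0.3125, 0.3403], E[r] = 1.2500, γ^t·E[r] = 0.875000, running G = 2.541667
t=2: π = [0.3623, 0.3362, 0.3015], E[r] = 1.3449, γ^t·E[r] = 0.659005, running G = 3.200671
t=3: π = [0.3635, 0.3355, 0.3010], E[r] = 1.3420, γ^t·E[r] = 0.460311, running G = 3.660982
t=4: π = [0.3636, 0.3357, 0.3007], E[r] = 1.3427, γ^t·E[r] = 0.322376, running G = 3.983358
t=5: π = [0.3636, 0.3357, 0.3007], E[r] = 1.3427, γ^t·E[r] = 0.225660, running G = 4.209018
t=6: π = [0.3636, 0.3357, 0.3007], E[r] = 1.3427, γ^t·E[r] = 0.157962, running G = 4.366980
t=7: π = [0.3636, 0.3357, 0.3007], E[r] = 1.3427, γ^t·E[r] = 0.110574, running G = 4.477553

G = 4.4776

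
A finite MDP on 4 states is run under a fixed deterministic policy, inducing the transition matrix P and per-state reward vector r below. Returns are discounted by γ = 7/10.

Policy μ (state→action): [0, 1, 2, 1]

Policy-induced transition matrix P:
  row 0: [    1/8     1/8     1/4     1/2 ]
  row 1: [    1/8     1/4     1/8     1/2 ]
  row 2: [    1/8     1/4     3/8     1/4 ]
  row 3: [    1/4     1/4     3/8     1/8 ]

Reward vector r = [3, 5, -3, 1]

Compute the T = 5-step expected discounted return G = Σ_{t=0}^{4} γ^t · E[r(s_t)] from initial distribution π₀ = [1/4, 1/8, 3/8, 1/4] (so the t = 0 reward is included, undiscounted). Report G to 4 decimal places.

G = 2.2855

t=0: π = [0.2500, 0.1250, 0.3750, 0.2500], E[r] = 0.5000, γ^t·E[r] = 0.500000, running G = 0.500000
t=1: π = [0.1563, 0.2188, 0.3125, 0.3125], E[r] = 0.9375, γ^t·E[r] = 0.656250, running G = 1.156250
t=2: π = [0.1641, 0.2305, 0.3008, 0.3047], E[r] = 1.0469, γ^t·E[r] = 0.512969, running G = 1.669219
t=3: π = [0.1631, 0.2295, 0.2969, 0.3105], E[r] = 1.0566, γ^t·E[r] = 0.362428, running G = 2.031646
t=4: π = [0.1638, 0.2296, 0.2972, 0.3093], E[r] = 1.0571, γ^t·E[r] = 0.253817, running G = 2.285463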